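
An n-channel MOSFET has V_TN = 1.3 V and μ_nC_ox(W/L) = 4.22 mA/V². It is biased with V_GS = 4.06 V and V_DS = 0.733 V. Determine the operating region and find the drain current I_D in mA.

V_ov = V_GS − V_TN = 4.06 − 1.3 = 2.76 V.
Since V_DS = 0.733 V < V_ov = 2.76 V, the device is in the triode region.
I_D = k_n [V_ov · V_DS − ½ V_DS²] = 4.22 × [2.76 × 0.733 − 0.5 × 0.733²] = 7.4 mA.

Triode; I_D = 7.40 mA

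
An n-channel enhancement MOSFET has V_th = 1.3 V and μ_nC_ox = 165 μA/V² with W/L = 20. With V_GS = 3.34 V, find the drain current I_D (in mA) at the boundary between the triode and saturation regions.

I_D = 6.87 mA

At the boundary V_DS = V_ov = V_GS − V_th = 3.34 − 1.3 = 2.04 V.
k_n = μ_nC_ox · (W/L) = 3.3 mA/V².
I_D = ½ k_n V_ov² = 0.5 × 3.3 × 2.04² = 6.87 mA.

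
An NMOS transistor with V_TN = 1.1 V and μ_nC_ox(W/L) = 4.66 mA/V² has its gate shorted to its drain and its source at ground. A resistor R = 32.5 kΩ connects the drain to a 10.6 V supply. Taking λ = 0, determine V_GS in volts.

With gate tied to drain, V_GS = V_DS ≥ V_GS − V_TN, so the device is in saturation.
KCL at the drain: ½ k_n (V_GS − V_TN)² = (V_DD − V_GS)/R.
Let x = V_GS − 1.1. Then 75.7 x² + x − 9.5 = 0, giving x = 0.348 V (positive root), so V_GS = 1.45 V.
I_D = (V_DD − V_GS)/R = (10.6 − 1.45) / 32.5 = 0.282 mA.

V_GS = 1.45 V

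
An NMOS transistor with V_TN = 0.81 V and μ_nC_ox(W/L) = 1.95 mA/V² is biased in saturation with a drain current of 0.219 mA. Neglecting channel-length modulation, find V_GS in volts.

V_GS = 1.28 V

In saturation I_D = ½ k_n (V_GS − V_TN)², so V_GS − V_TN = √(2 I_D / k_n) = √(2 × 0.219 / 1.95) = 0.474 V.
V_GS = 0.81 + 0.474 = 1.28 V.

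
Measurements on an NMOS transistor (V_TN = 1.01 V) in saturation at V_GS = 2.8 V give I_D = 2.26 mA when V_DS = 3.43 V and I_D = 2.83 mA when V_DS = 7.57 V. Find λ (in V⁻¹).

λ = 0.0770 V⁻¹

With V_GS fixed, I_D ∝ (1 + λ V_DS) in saturation, so I_D2/I_D1 = (1 + λ V_DS2)/(1 + λ V_DS1).
2.83/2.26 = 1.252 = (1 + 7.57 λ)/(1 + 3.43 λ).
Solving: λ (I_D1 V_DS2 − I_D2 V_DS1) = I_D2 − I_D1, so λ = (2.83 − 2.26) / (2.26 × 7.57 − 2.83 × 3.43) = 0.57 / 7.4 = 0.077 V⁻¹.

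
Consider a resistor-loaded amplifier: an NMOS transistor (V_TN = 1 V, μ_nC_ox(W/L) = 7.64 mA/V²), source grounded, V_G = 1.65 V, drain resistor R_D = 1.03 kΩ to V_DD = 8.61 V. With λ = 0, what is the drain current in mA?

V_GS = V_G = 1.65 V, so V_ov = 1.65 − 1 = 0.65 V.
Assume saturation: I_D = ½ k_n V_ov² = 0.5 × 7.64 × 0.65² = 1.61 mA, giving V_DS = V_DD − I_D R_D = 8.61 − 1.61 × 1.03 = 6.95 V.
V_DS = 6.95 V ≥ V_ov = 0.65 V, confirming saturation.

I_D = 1.61 mA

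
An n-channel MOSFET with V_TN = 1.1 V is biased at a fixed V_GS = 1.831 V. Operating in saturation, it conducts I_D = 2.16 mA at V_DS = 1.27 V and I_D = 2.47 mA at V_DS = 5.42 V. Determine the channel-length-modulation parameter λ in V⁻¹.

With V_GS fixed, I_D ∝ (1 + λ V_DS) in saturation, so I_D2/I_D1 = (1 + λ V_DS2)/(1 + λ V_DS1).
2.47/2.16 = 1.144 = (1 + 5.42 λ)/(1 + 1.27 λ).
Solving: λ (I_D1 V_DS2 − I_D2 V_DS1) = I_D2 − I_D1, so λ = (2.47 − 2.16) / (2.16 × 5.42 − 2.47 × 1.27) = 0.31 / 8.57 = 0.0362 V⁻¹.

λ = 0.0362 V⁻¹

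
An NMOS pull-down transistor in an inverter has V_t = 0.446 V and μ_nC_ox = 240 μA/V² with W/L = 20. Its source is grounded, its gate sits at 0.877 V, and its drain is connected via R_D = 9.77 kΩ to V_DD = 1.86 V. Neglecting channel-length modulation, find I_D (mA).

V_GS = V_G = 0.877 V, so V_ov = 0.877 − 0.446 = 0.431 V.
k_n = μ_nC_ox · (W/L) = 4.8 mA/V².
Assume saturation: I_D = ½ k_n V_ov² = 0.5 × 4.8 × 0.431² = 0.446 mA, giving V_DS = V_DD − I_D R_D = 1.86 − 0.446 × 9.77 = -2.5 V.
But -2.5 V < V_ov = 0.431 V, so the device is actually in triode.
In triode I_D = k_n[V_ov V_DS − ½ V_DS²] and I_D = (V_DD − V_DS)/R_D. Equating: 23.4 V_DS² − 21.21 V_DS + 1.86 = 0, giving V_DS = 0.0984 V (the root below V_ov).
I_D = (1.86 − 0.0984) / 9.77 = 0.18 mA.

I_D = 0.180 mA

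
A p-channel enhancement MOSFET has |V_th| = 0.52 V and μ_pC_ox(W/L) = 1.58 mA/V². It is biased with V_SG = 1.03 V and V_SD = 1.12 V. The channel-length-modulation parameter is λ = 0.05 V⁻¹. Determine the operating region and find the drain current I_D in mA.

V_ov = V_SG − |V_th| = 1.03 − 0.52 = 0.51 V.
Since V_SD = 1.12 V ≥ V_ov = 0.51 V, the device is in saturation.
I_D = ½ k_p V_ov² (1 + λ V_SD) = 0.5 × 1.58 × 0.51² × (1 + 0.05 × 1.12) = 0.217 mA.

Saturation; I_D = 0.217 mA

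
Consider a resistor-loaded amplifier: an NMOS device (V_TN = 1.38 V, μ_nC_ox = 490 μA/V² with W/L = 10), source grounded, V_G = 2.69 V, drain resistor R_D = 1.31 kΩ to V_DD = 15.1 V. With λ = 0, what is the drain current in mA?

I_D = 4.20 mA

V_GS = V_G = 2.69 V, so V_ov = 2.69 − 1.38 = 1.31 V.
k_n = μ_nC_ox · (W/L) = 4.9 mA/V².
Assume saturation: I_D = ½ k_n V_ov² = 0.5 × 4.9 × 1.31² = 4.2 mA, giving V_DS = V_DD − I_D R_D = 15.1 − 4.2 × 1.31 = 9.59 V.
V_DS = 9.59 V ≥ V_ov = 1.31 V, confirming saturation.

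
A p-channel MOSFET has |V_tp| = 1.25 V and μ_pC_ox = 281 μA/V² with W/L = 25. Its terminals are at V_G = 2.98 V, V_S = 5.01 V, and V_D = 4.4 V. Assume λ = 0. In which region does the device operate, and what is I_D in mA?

Triode; I_D = 2.04 mA

V_SG = V_S − V_G = 5.01 − 2.98 = 2.03 V; V_SD = V_S − V_D = 5.01 − 4.4 = 0.61 V.
k_p = μ_pC_ox · (W/L) = 7.025 mA/V².
V_ov = V_SG − |V_tp| = 2.03 − 1.25 = 0.78 V.
Since V_SD = 0.61 V < V_ov = 0.78 V, the device is in the triode region.
I_D = k_p [V_ov · V_SD − ½ V_SD²] = 7.025 × [0.78 × 0.61 − 0.5 × 0.61²] = 2.04 mA.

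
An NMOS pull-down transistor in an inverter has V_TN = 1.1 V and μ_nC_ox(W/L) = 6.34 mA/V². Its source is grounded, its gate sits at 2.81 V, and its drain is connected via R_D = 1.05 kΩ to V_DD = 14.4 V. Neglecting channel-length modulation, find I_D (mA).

I_D = 9.27 mA

V_GS = V_G = 2.81 V, so V_ov = 2.81 − 1.1 = 1.71 V.
Assume saturation: I_D = ½ k_n V_ov² = 0.5 × 6.34 × 1.71² = 9.27 mA, giving V_DS = V_DD − I_D R_D = 14.4 − 9.27 × 1.05 = 4.67 V.
V_DS = 4.67 V ≥ V_ov = 1.71 V, confirming saturation.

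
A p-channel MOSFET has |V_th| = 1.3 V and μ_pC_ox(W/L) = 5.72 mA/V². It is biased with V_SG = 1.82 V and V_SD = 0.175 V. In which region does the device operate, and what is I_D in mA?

Triode; I_D = 0.433 mA

V_ov = V_SG − |V_th| = 1.82 − 1.3 = 0.52 V.
Since V_SD = 0.175 V < V_ov = 0.52 V, the device is in the triode region.
I_D = k_p [V_ov · V_SD − ½ V_SD²] = 5.72 × [0.52 × 0.175 − 0.5 × 0.175²] = 0.433 mA.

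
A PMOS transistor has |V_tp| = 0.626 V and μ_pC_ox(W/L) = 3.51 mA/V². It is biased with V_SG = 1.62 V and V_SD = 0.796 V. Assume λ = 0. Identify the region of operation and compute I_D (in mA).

Triode; I_D = 1.67 mA

V_ov = V_SG − |V_tp| = 1.62 − 0.626 = 0.994 V.
Since V_SD = 0.796 V < V_ov = 0.994 V, the device is in the triode region.
I_D = k_p [V_ov · V_SD − ½ V_SD²] = 3.51 × [0.994 × 0.796 − 0.5 × 0.796²] = 1.67 mA.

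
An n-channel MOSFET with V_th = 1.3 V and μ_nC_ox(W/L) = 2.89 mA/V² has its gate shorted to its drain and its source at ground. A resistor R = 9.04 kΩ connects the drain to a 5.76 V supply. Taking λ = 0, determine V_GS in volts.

V_GS = 1.85 V

With gate tied to drain, V_GS = V_DS ≥ V_GS − V_th, so the device is in saturation.
KCL at the drain: ½ k_n (V_GS − V_th)² = (V_DD − V_GS)/R.
Let x = V_GS − 1.3. Then 13.1 x² + x − 4.46 = 0, giving x = 0.547 V (positive root), so V_GS = 1.85 V.
I_D = (V_DD − V_GS)/R = (5.76 − 1.85) / 9.04 = 0.433 mA.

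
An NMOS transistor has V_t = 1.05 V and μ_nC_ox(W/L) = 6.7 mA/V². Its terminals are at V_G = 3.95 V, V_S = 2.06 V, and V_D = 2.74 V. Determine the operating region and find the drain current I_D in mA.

V_GS = V_G − V_S = 3.95 − 2.06 = 1.89 V; V_DS = V_D − V_S = 2.74 − 2.06 = 0.68 V.
V_ov = V_GS − V_t = 1.89 − 1.05 = 0.84 V.
Since V_DS = 0.68 V < V_ov = 0.84 V, the device is in the triode region.
I_D = k_n [V_ov · V_DS − ½ V_DS²] = 6.7 × [0.84 × 0.68 − 0.5 × 0.68²] = 2.28 mA.

Triode; I_D = 2.28 mA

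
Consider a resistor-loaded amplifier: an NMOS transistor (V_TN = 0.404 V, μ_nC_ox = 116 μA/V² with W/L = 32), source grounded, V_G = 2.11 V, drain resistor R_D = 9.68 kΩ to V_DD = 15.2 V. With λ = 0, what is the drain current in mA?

V_GS = V_G = 2.11 V, so V_ov = 2.11 − 0.404 = 1.71 V.
k_n = μ_nC_ox · (W/L) = 3.712 mA/V².
Assume saturation: I_D = ½ k_n V_ov² = 0.5 × 3.712 × 1.71² = 5.4 mA, giving V_DS = V_DD − I_D R_D = 15.2 − 5.4 × 9.68 = -37.1 V.
But -37.1 V < V_ov = 1.71 V, so the device is actually in triode.
In triode I_D = k_n[V_ov V_DS − ½ V_DS²] and I_D = (V_DD − V_DS)/R_D. Equating: 18 V_DS² − 62.3 V_DS + 15.2 = 0, giving V_DS = 0.264 V (the root below V_ov).
I_D = (15.2 − 0.264) / 9.68 = 1.54 mA.

I_D = 1.54 mA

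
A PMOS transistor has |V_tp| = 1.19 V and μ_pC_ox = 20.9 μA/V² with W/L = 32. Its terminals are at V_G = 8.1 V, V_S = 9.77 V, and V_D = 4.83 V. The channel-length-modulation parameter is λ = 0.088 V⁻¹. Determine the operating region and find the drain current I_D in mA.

V_SG = V_S − V_G = 9.77 − 8.1 = 1.67 V; V_SD = V_S − V_D = 9.77 − 4.83 = 4.94 V.
k_p = μ_pC_ox · (W/L) = 0.6688 mA/V².
V_ov = V_SG − |V_tp| = 1.67 − 1.19 = 0.48 V.
Since V_SD = 4.94 V ≥ V_ov = 0.48 V, the device is in saturation.
I_D = ½ k_p V_ov² (1 + λ V_SD) = 0.5 × 0.6688 × 0.48² × (1 + 0.088 × 4.94) = 0.111 mA.

Saturation; I_D = 0.111 mA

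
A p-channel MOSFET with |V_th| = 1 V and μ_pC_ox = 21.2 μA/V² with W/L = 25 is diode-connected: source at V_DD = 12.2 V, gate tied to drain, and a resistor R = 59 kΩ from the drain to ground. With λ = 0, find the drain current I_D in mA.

I_D = 0.176 mA

With gate tied to drain, V_SG = V_SD ≥ V_SG − |V_th|, so the device is in saturation.
k_p = μ_pC_ox · (W/L) = 0.53 mA/V².
KCL at the drain: ½ k_p (V_SG − |V_th|)² = (V_DD − V_SG)/R.
Let x = V_SG − 1. Then 15.6 x² + x − 11.2 = 0, giving x = 0.815 V (positive root), so V_SG = 1.81 V.
I_D = (V_DD − V_SG)/R = (12.2 − 1.81) / 59 = 0.176 mA.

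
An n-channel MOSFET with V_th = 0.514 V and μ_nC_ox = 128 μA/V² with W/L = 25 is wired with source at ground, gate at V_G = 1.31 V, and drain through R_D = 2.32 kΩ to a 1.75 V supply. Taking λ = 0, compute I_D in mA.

V_GS = V_G = 1.31 V, so V_ov = 1.31 − 0.514 = 0.796 V.
k_n = μ_nC_ox · (W/L) = 3.2 mA/V².
Assume saturation: I_D = ½ k_n V_ov² = 0.5 × 3.2 × 0.796² = 1.01 mA, giving V_DS = V_DD − I_D R_D = 1.75 − 1.01 × 2.32 = -0.602 V.
But -0.602 V < V_ov = 0.796 V, so the device is actually in triode.
In triode I_D = k_n[V_ov V_DS − ½ V_DS²] and I_D = (V_DD − V_DS)/R_D. Equating: 3.71 V_DS² − 6.91 V_DS + 1.75 = 0, giving V_DS = 0.302 V (the root below V_ov).
I_D = (1.75 − 0.302) / 2.32 = 0.624 mA.

I_D = 0.624 mA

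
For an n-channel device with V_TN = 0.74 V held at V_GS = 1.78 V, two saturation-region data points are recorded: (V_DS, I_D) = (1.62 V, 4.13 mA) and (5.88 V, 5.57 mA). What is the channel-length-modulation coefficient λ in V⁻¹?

λ = 0.0944 V⁻¹

With V_GS fixed, I_D ∝ (1 + λ V_DS) in saturation, so I_D2/I_D1 = (1 + λ V_DS2)/(1 + λ V_DS1).
5.57/4.13 = 1.349 = (1 + 5.88 λ)/(1 + 1.62 λ).
Solving: λ (I_D1 V_DS2 − I_D2 V_DS1) = I_D2 − I_D1, so λ = (5.57 − 4.13) / (4.13 × 5.88 − 5.57 × 1.62) = 1.44 / 15.3 = 0.0944 V⁻¹.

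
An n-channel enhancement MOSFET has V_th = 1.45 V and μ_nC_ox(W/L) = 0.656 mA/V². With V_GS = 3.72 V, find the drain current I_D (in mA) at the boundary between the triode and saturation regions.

At the boundary V_DS = V_ov = V_GS − V_th = 3.72 − 1.45 = 2.27 V.
I_D = ½ k_n V_ov² = 0.5 × 0.656 × 2.27² = 1.69 mA.

I_D = 1.69 mA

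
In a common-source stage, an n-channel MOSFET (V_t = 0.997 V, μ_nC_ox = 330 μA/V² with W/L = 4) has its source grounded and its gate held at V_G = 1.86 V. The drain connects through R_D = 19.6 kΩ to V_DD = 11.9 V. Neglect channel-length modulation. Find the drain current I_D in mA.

I_D = 0.492 mA

V_GS = V_G = 1.86 V, so V_ov = 1.86 − 0.997 = 0.863 V.
k_n = μ_nC_ox · (W/L) = 1.32 mA/V².
Assume saturation: I_D = ½ k_n V_ov² = 0.5 × 1.32 × 0.863² = 0.492 mA, giving V_DS = V_DD − I_D R_D = 11.9 − 0.492 × 19.6 = 2.27 V.
V_DS = 2.27 V ≥ V_ov = 0.863 V, confirming saturation.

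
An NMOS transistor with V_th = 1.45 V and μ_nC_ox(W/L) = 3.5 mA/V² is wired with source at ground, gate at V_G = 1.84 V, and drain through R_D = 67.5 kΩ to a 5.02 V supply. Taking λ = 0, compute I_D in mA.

V_GS = V_G = 1.84 V, so V_ov = 1.84 − 1.45 = 0.39 V.
Assume saturation: I_D = ½ k_n V_ov² = 0.5 × 3.5 × 0.39² = 0.266 mA, giving V_DS = V_DD − I_D R_D = 5.02 − 0.266 × 67.5 = -12.9 V.
But -12.9 V < V_ov = 0.39 V, so the device is actually in triode.
In triode I_D = k_n[V_ov V_DS − ½ V_DS²] and I_D = (V_DD − V_DS)/R_D. Equating: 118 V_DS² − 93.14 V_DS + 5.02 = 0, giving V_DS = 0.0582 V (the root below V_ov).
I_D = (5.02 − 0.0582) / 67.5 = 0.0735 mA.

I_D = 0.0735 mA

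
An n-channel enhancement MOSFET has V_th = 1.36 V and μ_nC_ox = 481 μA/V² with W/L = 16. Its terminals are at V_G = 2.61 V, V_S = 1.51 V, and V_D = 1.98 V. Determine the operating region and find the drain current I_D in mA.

Cutoff; I_D = 0 mA

V_GS = V_G − V_S = 2.61 − 1.51 = 1.1 V; V_DS = V_D − V_S = 1.98 − 1.51 = 0.47 V.
V_GS = 1.1 V < V_th = 1.36 V, so the transistor is in cutoff.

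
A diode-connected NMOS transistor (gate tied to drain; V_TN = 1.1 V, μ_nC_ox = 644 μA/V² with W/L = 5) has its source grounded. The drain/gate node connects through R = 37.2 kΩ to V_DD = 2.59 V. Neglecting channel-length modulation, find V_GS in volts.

With gate tied to drain, V_GS = V_DS ≥ V_GS − V_TN, so the device is in saturation.
k_n = μ_nC_ox · (W/L) = 3.22 mA/V².
KCL at the drain: ½ k_n (V_GS − V_TN)² = (V_DD − V_GS)/R.
Let x = V_GS − 1.1. Then 59.9 x² + x − 1.49 = 0, giving x = 0.15 V (positive root), so V_GS = 1.25 V.
I_D = (V_DD − V_GS)/R = (2.59 − 1.25) / 37.2 = 0.036 mA.

V_GS = 1.25 V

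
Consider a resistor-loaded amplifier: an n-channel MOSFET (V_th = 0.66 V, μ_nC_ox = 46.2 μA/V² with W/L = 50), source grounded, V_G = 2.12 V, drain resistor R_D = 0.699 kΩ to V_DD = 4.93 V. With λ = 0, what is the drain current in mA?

I_D = 2.46 mA

V_GS = V_G = 2.12 V, so V_ov = 2.12 − 0.66 = 1.46 V.
k_n = μ_nC_ox · (W/L) = 2.31 mA/V².
Assume saturation: I_D = ½ k_n V_ov² = 0.5 × 2.31 × 1.46² = 2.46 mA, giving V_DS = V_DD − I_D R_D = 4.93 − 2.46 × 0.699 = 3.21 V.
V_DS = 3.21 V ≥ V_ov = 1.46 V, confirming saturation.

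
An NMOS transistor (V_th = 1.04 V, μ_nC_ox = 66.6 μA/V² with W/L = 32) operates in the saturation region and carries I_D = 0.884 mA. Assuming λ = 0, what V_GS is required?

V_GS = 1.95 V

k_n = μ_nC_ox · (W/L) = 2.131 mA/V².
In saturation I_D = ½ k_n (V_GS − V_th)², so V_GS − V_th = √(2 I_D / k_n) = √(2 × 0.884 / 2.131) = 0.911 V.
V_GS = 1.04 + 0.911 = 1.95 V.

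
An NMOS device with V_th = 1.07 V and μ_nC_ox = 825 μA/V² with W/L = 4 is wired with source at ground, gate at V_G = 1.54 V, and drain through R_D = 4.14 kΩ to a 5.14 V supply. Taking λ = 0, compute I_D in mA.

I_D = 0.364 mA

V_GS = V_G = 1.54 V, so V_ov = 1.54 − 1.07 = 0.47 V.
k_n = μ_nC_ox · (W/L) = 3.3 mA/V².
Assume saturation: I_D = ½ k_n V_ov² = 0.5 × 3.3 × 0.47² = 0.364 mA, giving V_DS = V_DD − I_D R_D = 5.14 − 0.364 × 4.14 = 3.63 V.
V_DS = 3.63 V ≥ V_ov = 0.47 V, confirming saturation.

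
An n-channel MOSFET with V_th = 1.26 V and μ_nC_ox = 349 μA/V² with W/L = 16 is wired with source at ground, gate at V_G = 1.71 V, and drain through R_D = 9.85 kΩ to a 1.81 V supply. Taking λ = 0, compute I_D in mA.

V_GS = V_G = 1.71 V, so V_ov = 1.71 − 1.26 = 0.45 V.
k_n = μ_nC_ox · (W/L) = 5.584 mA/V².
Assume saturation: I_D = ½ k_n V_ov² = 0.5 × 5.584 × 0.45² = 0.565 mA, giving V_DS = V_DD − I_D R_D = 1.81 − 0.565 × 9.85 = -3.76 V.
But -3.76 V < V_ov = 0.45 V, so the device is actually in triode.
In triode I_D = k_n[V_ov V_DS − ½ V_DS²] and I_D = (V_DD − V_DS)/R_D. Equating: 27.5 V_DS² − 25.75 V_DS + 1.81 = 0, giving V_DS = 0.0765 V (the root below V_ov).
I_D = (1.81 − 0.0765) / 9.85 = 0.176 mA.

I_D = 0.176 mA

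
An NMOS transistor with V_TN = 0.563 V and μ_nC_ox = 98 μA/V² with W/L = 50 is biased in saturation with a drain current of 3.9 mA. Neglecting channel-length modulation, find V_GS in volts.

V_GS = 1.82 V

k_n = μ_nC_ox · (W/L) = 4.9 mA/V².
In saturation I_D = ½ k_n (V_GS − V_TN)², so V_GS − V_TN = √(2 I_D / k_n) = √(2 × 3.9 / 4.9) = 1.26 V.
V_GS = 0.563 + 1.26 = 1.82 V.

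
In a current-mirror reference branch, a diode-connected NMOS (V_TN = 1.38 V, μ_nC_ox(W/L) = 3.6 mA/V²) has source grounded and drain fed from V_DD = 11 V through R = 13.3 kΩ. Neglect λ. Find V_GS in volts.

V_GS = 1.99 V

With gate tied to drain, V_GS = V_DS ≥ V_GS − V_TN, so the device is in saturation.
KCL at the drain: ½ k_n (V_GS − V_TN)² = (V_DD − V_GS)/R.
Let x = V_GS − 1.38. Then 23.9 x² + x − 9.62 = 0, giving x = 0.613 V (positive root), so V_GS = 1.99 V.
I_D = (V_DD − V_GS)/R = (11 − 1.99) / 13.3 = 0.677 mA.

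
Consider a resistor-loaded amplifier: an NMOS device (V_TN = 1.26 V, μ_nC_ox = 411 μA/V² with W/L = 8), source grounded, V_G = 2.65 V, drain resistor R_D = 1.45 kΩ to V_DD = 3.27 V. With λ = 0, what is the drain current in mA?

V_GS = V_G = 2.65 V, so V_ov = 2.65 − 1.26 = 1.39 V.
k_n = μ_nC_ox · (W/L) = 3.288 mA/V².
Assume saturation: I_D = ½ k_n V_ov² = 0.5 × 3.288 × 1.39² = 3.18 mA, giving V_DS = V_DD − I_D R_D = 3.27 − 3.18 × 1.45 = -1.34 V.
But -1.34 V < V_ov = 1.39 V, so the device is actually in triode.
In triode I_D = k_n[V_ov V_DS − ½ V_DS²] and I_D = (V_DD − V_DS)/R_D. Equating: 2.38 V_DS² − 7.627 V_DS + 3.27 = 0, giving V_DS = 0.51 V (the root below V_ov).
I_D = (3.27 − 0.51) / 1.45 = 1.9 mA.

I_D = 1.90 mA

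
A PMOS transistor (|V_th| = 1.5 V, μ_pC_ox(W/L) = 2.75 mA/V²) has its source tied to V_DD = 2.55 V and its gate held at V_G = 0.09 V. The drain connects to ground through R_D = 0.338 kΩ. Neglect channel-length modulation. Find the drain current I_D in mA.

I_D = 1.27 mA

V_SG = V_DD − V_G = 2.55 − 0.09 = 2.46 V, so V_ov = 2.46 − 1.5 = 0.96 V.
Assume saturation: I_D = ½ k_p V_ov² = 0.5 × 2.75 × 0.96² = 1.27 mA, giving V_SD = V_DD − I_D R_D = 2.55 − 1.27 × 0.338 = 2.12 V.
V_SD = 2.12 V ≥ V_ov = 0.96 V, confirming saturation.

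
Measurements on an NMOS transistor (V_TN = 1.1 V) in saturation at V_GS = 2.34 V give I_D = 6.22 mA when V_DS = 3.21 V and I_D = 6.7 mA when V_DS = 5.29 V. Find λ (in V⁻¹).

λ = 0.0421 V⁻¹

With V_GS fixed, I_D ∝ (1 + λ V_DS) in saturation, so I_D2/I_D1 = (1 + λ V_DS2)/(1 + λ V_DS1).
6.7/6.22 = 1.077 = (1 + 5.29 λ)/(1 + 3.21 λ).
Solving: λ (I_D1 V_DS2 − I_D2 V_DS1) = I_D2 − I_D1, so λ = (6.7 − 6.22) / (6.22 × 5.29 − 6.7 × 3.21) = 0.48 / 11.4 = 0.0421 V⁻¹.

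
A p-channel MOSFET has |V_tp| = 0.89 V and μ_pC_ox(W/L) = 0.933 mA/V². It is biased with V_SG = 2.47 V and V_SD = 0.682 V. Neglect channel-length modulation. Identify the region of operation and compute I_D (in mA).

V_ov = V_SG − |V_tp| = 2.47 − 0.89 = 1.58 V.
Since V_SD = 0.682 V < V_ov = 1.58 V, the device is in the triode region.
I_D = k_p [V_ov · V_SD − ½ V_SD²] = 0.933 × [1.58 × 0.682 − 0.5 × 0.682²] = 0.788 mA.

Triode; I_D = 0.788 mA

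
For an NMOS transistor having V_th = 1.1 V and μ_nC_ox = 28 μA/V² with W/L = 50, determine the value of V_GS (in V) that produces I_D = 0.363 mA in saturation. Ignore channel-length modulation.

V_GS = 1.82 V

k_n = μ_nC_ox · (W/L) = 1.4 mA/V².
In saturation I_D = ½ k_n (V_GS − V_th)², so V_GS − V_th = √(2 I_D / k_n) = √(2 × 0.363 / 1.4) = 0.72 V.
V_GS = 1.1 + 0.72 = 1.82 V.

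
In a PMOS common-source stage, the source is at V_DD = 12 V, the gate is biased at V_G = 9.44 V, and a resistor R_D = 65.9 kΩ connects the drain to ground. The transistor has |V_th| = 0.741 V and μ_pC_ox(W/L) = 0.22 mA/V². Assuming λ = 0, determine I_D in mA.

V_SG = V_DD − V_G = 12 − 9.44 = 2.56 V, so V_ov = 2.56 − 0.741 = 1.82 V.
Assume saturation: I_D = ½ k_p V_ov² = 0.5 × 0.22 × 1.82² = 0.364 mA, giving V_SD = V_DD − I_D R_D = 12 − 0.364 × 65.9 = -12 V.
But -12 V < V_ov = 1.82 V, so the device is actually in triode.
In triode I_D = k_p[V_ov V_SD − ½ V_SD²] and I_D = (V_DD − V_SD)/R_D. Equating: 7.25 V_SD² − 27.37 V_SD + 12 = 0, giving V_SD = 0.506 V (the root below V_ov).
I_D = (12 − 0.506) / 65.9 = 0.174 mA.

I_D = 0.174 mA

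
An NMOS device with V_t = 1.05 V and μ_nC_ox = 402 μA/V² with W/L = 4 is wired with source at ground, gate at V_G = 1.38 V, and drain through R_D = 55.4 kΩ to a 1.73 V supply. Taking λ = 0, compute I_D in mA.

I_D = 0.0301 mA

V_GS = V_G = 1.38 V, so V_ov = 1.38 − 1.05 = 0.33 V.
k_n = μ_nC_ox · (W/L) = 1.608 mA/V².
Assume saturation: I_D = ½ k_n V_ov² = 0.5 × 1.608 × 0.33² = 0.0876 mA, giving V_DS = V_DD − I_D R_D = 1.73 − 0.0876 × 55.4 = -3.12 V.
But -3.12 V < V_ov = 0.33 V, so the device is actually in triode.
In triode I_D = k_n[V_ov V_DS − ½ V_DS²] and I_D = (V_DD − V_DS)/R_D. Equating: 44.5 V_DS² − 30.4 V_DS + 1.73 = 0, giving V_DS = 0.0627 V (the root below V_ov).
I_D = (1.73 − 0.0627) / 55.4 = 0.0301 mA.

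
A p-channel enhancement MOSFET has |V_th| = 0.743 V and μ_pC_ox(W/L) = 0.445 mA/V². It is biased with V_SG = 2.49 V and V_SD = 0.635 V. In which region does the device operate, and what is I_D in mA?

V_ov = V_SG − |V_th| = 2.49 − 0.743 = 1.75 V.
Since V_SD = 0.635 V < V_ov = 1.75 V, the device is in the triode region.
I_D = k_p [V_ov · V_SD − ½ V_SD²] = 0.445 × [1.75 × 0.635 − 0.5 × 0.635²] = 0.404 mA.

Triode; I_D = 0.404 mA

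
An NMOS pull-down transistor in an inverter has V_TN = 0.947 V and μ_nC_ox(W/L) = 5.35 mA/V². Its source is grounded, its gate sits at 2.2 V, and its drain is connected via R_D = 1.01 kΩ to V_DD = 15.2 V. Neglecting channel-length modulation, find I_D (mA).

I_D = 4.20 mA

V_GS = V_G = 2.2 V, so V_ov = 2.2 − 0.947 = 1.25 V.
Assume saturation: I_D = ½ k_n V_ov² = 0.5 × 5.35 × 1.25² = 4.2 mA, giving V_DS = V_DD − I_D R_D = 15.2 − 4.2 × 1.01 = 11 V.
V_DS = 11 V ≥ V_ov = 1.25 V, confirming saturation.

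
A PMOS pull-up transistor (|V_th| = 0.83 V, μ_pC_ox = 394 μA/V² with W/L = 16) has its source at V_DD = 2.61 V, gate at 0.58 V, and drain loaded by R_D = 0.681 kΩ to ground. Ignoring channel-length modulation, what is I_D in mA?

V_SG = V_DD − V_G = 2.61 − 0.58 = 2.03 V, so V_ov = 2.03 − 0.83 = 1.2 V.
k_p = μ_pC_ox · (W/L) = 6.304 mA/V².
Assume saturation: I_D = ½ k_p V_ov² = 0.5 × 6.304 × 1.2² = 4.54 mA, giving V_SD = V_DD − I_D R_D = 2.61 − 4.54 × 0.681 = -0.481 V.
But -0.481 V < V_ov = 1.2 V, so the device is actually in triode.
In triode I_D = k_p[V_ov V_SD − ½ V_SD²] and I_D = (V_DD − V_SD)/R_D. Equating: 2.15 V_SD² − 6.152 V_SD + 2.61 = 0, giving V_SD = 0.518 V (the root below V_ov).
I_D = (2.61 − 0.518) / 0.681 = 3.07 mA.

I_D = 3.07 mA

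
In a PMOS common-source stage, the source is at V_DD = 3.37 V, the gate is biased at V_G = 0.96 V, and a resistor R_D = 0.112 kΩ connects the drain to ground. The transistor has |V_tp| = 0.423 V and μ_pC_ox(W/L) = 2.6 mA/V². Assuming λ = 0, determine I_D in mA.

V_SG = V_DD − V_G = 3.37 − 0.96 = 2.41 V, so V_ov = 2.41 − 0.423 = 1.99 V.
Assume saturation: I_D = ½ k_p V_ov² = 0.5 × 2.6 × 1.99² = 5.13 mA, giving V_SD = V_DD − I_D R_D = 3.37 − 5.13 × 0.112 = 2.8 V.
V_SD = 2.8 V ≥ V_ov = 1.99 V, confirming saturation.

I_D = 5.13 mA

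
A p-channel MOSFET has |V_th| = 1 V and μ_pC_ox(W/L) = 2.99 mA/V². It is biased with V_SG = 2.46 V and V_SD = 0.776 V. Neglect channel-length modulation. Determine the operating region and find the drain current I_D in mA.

V_ov = V_SG − |V_th| = 2.46 − 1 = 1.46 V.
Since V_SD = 0.776 V < V_ov = 1.46 V, the device is in the triode region.
I_D = k_p [V_ov · V_SD − ½ V_SD²] = 2.99 × [1.46 × 0.776 − 0.5 × 0.776²] = 2.49 mA.

Triode; I_D = 2.49 mA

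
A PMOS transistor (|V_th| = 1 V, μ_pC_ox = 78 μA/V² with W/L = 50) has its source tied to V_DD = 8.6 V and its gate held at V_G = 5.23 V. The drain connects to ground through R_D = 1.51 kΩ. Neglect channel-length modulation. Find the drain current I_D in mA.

V_SG = V_DD − V_G = 8.6 − 5.23 = 3.37 V, so V_ov = 3.37 − 1 = 2.37 V.
k_p = μ_pC_ox · (W/L) = 3.9 mA/V².
Assume saturation: I_D = ½ k_p V_ov² = 0.5 × 3.9 × 2.37² = 11 mA, giving V_SD = V_DD − I_D R_D = 8.6 − 11 × 1.51 = -7.94 V.
But -7.94 V < V_ov = 2.37 V, so the device is actually in triode.
In triode I_D = k_p[V_ov V_SD − ½ V_SD²] and I_D = (V_DD − V_SD)/R_D. Equating: 2.94 V_SD² − 14.96 V_SD + 8.6 = 0, giving V_SD = 0.661 V (the root below V_ov).
I_D = (8.6 − 0.661) / 1.51 = 5.26 mA.

I_D = 5.26 mA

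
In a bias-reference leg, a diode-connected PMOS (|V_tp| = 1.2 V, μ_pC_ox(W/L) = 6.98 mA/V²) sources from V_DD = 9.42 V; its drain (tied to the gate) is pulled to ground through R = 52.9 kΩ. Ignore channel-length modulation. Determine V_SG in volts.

With gate tied to drain, V_SG = V_SD ≥ V_SG − |V_tp|, so the device is in saturation.
KCL at the drain: ½ k_p (V_SG − |V_tp|)² = (V_DD − V_SG)/R.
Let x = V_SG − 1.2. Then 185 x² + x − 8.22 = 0, giving x = 0.208 V (positive root), so V_SG = 1.41 V.
I_D = (V_DD − V_SG)/R = (9.42 − 1.41) / 52.9 = 0.151 mA.

V_SG = 1.41 V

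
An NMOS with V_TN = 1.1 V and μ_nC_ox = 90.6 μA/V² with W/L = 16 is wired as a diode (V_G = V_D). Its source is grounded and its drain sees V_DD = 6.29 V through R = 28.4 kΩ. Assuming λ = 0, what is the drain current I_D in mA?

I_D = 0.166 mA

With gate tied to drain, V_GS = V_DS ≥ V_GS − V_TN, so the device is in saturation.
k_n = μ_nC_ox · (W/L) = 1.45 mA/V².
KCL at the drain: ½ k_n (V_GS − V_TN)² = (V_DD − V_GS)/R.
Let x = V_GS − 1.1. Then 20.6 x² + x − 5.19 = 0, giving x = 0.478 V (positive root), so V_GS = 1.58 V.
I_D = (V_DD − V_GS)/R = (6.29 − 1.58) / 28.4 = 0.166 mA.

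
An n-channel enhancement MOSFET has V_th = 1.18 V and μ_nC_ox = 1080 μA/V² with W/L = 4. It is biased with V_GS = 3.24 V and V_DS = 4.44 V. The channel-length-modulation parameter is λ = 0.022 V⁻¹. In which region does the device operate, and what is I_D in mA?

k_n = μ_nC_ox · (W/L) = 4.32 mA/V².
V_ov = V_GS − V_th = 3.24 − 1.18 = 2.06 V.
Since V_DS = 4.44 V ≥ V_ov = 2.06 V, the device is in saturation.
I_D = ½ k_n V_ov² (1 + λ V_DS) = 0.5 × 4.32 × 2.06² × (1 + 0.022 × 4.44) = 10.1 mA.

Saturation; I_D = 10.1 mA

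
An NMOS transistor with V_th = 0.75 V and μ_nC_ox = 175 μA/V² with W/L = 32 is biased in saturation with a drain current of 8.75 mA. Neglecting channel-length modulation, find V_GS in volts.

V_GS = 2.52 V

k_n = μ_nC_ox · (W/L) = 5.6 mA/V².
In saturation I_D = ½ k_n (V_GS − V_th)², so V_GS − V_th = √(2 I_D / k_n) = √(2 × 8.75 / 5.6) = 1.77 V.
V_GS = 0.75 + 1.77 = 2.52 V.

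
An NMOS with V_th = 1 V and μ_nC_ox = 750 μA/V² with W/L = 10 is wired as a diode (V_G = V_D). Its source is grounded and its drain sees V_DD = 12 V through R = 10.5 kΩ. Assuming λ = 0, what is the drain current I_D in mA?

I_D = 0.998 mA

With gate tied to drain, V_GS = V_DS ≥ V_GS − V_th, so the device is in saturation.
k_n = μ_nC_ox · (W/L) = 7.5 mA/V².
KCL at the drain: ½ k_n (V_GS − V_th)² = (V_DD − V_GS)/R.
Let x = V_GS − 1. Then 39.4 x² + x − 11 = 0, giving x = 0.516 V (positive root), so V_GS = 1.52 V.
I_D = (V_DD − V_GS)/R = (12 − 1.52) / 10.5 = 0.998 mA.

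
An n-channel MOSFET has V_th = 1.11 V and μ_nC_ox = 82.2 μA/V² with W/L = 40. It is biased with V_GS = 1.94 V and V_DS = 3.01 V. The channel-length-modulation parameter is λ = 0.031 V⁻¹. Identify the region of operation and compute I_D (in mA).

k_n = μ_nC_ox · (W/L) = 3.288 mA/V².
V_ov = V_GS − V_th = 1.94 − 1.11 = 0.83 V.
Since V_DS = 3.01 V ≥ V_ov = 0.83 V, the device is in saturation.
I_D = ½ k_n V_ov² (1 + λ V_DS) = 0.5 × 3.288 × 0.83² × (1 + 0.031 × 3.01) = 1.24 mA.

Saturation; I_D = 1.24 mA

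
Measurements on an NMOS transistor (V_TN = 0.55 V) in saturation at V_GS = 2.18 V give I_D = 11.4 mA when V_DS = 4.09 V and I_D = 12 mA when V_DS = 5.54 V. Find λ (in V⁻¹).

λ = 0.0426 V⁻¹

With V_GS fixed, I_D ∝ (1 + λ V_DS) in saturation, so I_D2/I_D1 = (1 + λ V_DS2)/(1 + λ V_DS1).
12/11.4 = 1.053 = (1 + 5.54 λ)/(1 + 4.09 λ).
Solving: λ (I_D1 V_DS2 − I_D2 V_DS1) = I_D2 − I_D1, so λ = (12 − 11.4) / (11.4 × 5.54 − 12 × 4.09) = 0.6 / 14.1 = 0.0426 V⁻¹.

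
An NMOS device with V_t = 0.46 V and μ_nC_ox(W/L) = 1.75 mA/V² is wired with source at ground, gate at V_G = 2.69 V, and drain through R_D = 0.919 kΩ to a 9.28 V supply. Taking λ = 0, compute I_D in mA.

I_D = 4.35 mA

V_GS = V_G = 2.69 V, so V_ov = 2.69 − 0.46 = 2.23 V.
Assume saturation: I_D = ½ k_n V_ov² = 0.5 × 1.75 × 2.23² = 4.35 mA, giving V_DS = V_DD − I_D R_D = 9.28 − 4.35 × 0.919 = 5.28 V.
V_DS = 5.28 V ≥ V_ov = 2.23 V, confirming saturation.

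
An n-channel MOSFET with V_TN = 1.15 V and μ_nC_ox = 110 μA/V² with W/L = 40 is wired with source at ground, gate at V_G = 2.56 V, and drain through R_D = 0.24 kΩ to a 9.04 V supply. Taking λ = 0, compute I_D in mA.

V_GS = V_G = 2.56 V, so V_ov = 2.56 − 1.15 = 1.41 V.
k_n = μ_nC_ox · (W/L) = 4.4 mA/V².
Assume saturation: I_D = ½ k_n V_ov² = 0.5 × 4.4 × 1.41² = 4.37 mA, giving V_DS = V_DD − I_D R_D = 9.04 − 4.37 × 0.24 = 7.99 V.
V_DS = 7.99 V ≥ V_ov = 1.41 V, confirming saturation.

I_D = 4.37 mA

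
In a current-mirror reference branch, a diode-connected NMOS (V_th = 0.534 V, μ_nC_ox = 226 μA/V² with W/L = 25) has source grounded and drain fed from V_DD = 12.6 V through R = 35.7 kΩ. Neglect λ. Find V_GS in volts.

With gate tied to drain, V_GS = V_DS ≥ V_GS − V_th, so the device is in saturation.
k_n = μ_nC_ox · (W/L) = 5.65 mA/V².
KCL at the drain: ½ k_n (V_GS − V_th)² = (V_DD − V_GS)/R.
Let x = V_GS − 0.534. Then 101 x² + x − 12.07 = 0, giving x = 0.341 V (positive root), so V_GS = 0.875 V.
I_D = (V_DD − V_GS)/R = (12.6 − 0.875) / 35.7 = 0.328 mA.

V_GS = 0.875 V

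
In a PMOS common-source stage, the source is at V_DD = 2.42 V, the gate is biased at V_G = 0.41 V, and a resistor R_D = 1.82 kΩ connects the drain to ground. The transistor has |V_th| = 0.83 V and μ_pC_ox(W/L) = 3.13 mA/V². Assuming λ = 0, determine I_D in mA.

V_SG = V_DD − V_G = 2.42 − 0.41 = 2.01 V, so V_ov = 2.01 − 0.83 = 1.18 V.
Assume saturation: I_D = ½ k_p V_ov² = 0.5 × 3.13 × 1.18² = 2.18 mA, giving V_SD = V_DD − I_D R_D = 2.42 − 2.18 × 1.82 = -1.55 V.
But -1.55 V < V_ov = 1.18 V, so the device is actually in triode.
In triode I_D = k_p[V_ov V_SD − ½ V_SD²] and I_D = (V_DD − V_SD)/R_D. Equating: 2.85 V_SD² − 7.722 V_SD + 2.42 = 0, giving V_SD = 0.362 V (the root below V_ov).
I_D = (2.42 − 0.362) / 1.82 = 1.13 mA.

I_D = 1.13 mA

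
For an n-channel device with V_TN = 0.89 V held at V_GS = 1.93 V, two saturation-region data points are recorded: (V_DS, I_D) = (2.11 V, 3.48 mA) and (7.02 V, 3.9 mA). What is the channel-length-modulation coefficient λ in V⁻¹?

With V_GS fixed, I_D ∝ (1 + λ V_DS) in saturation, so I_D2/I_D1 = (1 + λ V_DS2)/(1 + λ V_DS1).
3.9/3.48 = 1.121 = (1 + 7.02 λ)/(1 + 2.11 λ).
Solving: λ (I_D1 V_DS2 − I_D2 V_DS1) = I_D2 − I_D1, so λ = (3.9 − 3.48) / (3.48 × 7.02 − 3.9 × 2.11) = 0.42 / 16.2 = 0.0259 V⁻¹.

λ = 0.0259 V⁻¹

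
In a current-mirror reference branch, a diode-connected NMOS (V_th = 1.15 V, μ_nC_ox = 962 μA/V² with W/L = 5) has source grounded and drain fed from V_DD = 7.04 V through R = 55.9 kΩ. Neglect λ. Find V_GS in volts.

V_GS = 1.36 V

With gate tied to drain, V_GS = V_DS ≥ V_GS − V_th, so the device is in saturation.
k_n = μ_nC_ox · (W/L) = 4.81 mA/V².
KCL at the drain: ½ k_n (V_GS − V_th)² = (V_DD − V_GS)/R.
Let x = V_GS − 1.15. Then 134 x² + x − 5.89 = 0, giving x = 0.206 V (positive root), so V_GS = 1.36 V.
I_D = (V_DD − V_GS)/R = (7.04 − 1.36) / 55.9 = 0.102 mA.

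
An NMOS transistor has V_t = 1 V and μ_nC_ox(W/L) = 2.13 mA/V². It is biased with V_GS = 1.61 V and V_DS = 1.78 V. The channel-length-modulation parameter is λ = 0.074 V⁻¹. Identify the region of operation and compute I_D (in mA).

Saturation; I_D = 0.448 mA

V_ov = V_GS − V_t = 1.61 − 1 = 0.61 V.
Since V_DS = 1.78 V ≥ V_ov = 0.61 V, the device is in saturation.
I_D = ½ k_n V_ov² (1 + λ V_DS) = 0.5 × 2.13 × 0.61² × (1 + 0.074 × 1.78) = 0.448 mA.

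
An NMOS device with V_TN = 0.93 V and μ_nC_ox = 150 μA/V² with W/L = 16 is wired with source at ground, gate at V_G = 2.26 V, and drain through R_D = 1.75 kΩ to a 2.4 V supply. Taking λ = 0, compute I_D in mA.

V_GS = V_G = 2.26 V, so V_ov = 2.26 − 0.93 = 1.33 V.
k_n = μ_nC_ox · (W/L) = 2.4 mA/V².
Assume saturation: I_D = ½ k_n V_ov² = 0.5 × 2.4 × 1.33² = 2.12 mA, giving V_DS = V_DD − I_D R_D = 2.4 − 2.12 × 1.75 = -1.31 V.
But -1.31 V < V_ov = 1.33 V, so the device is actually in triode.
In triode I_D = k_n[V_ov V_DS − ½ V_DS²] and I_D = (V_DD − V_DS)/R_D. Equating: 2.1 V_DS² − 6.586 V_DS + 2.4 = 0, giving V_DS = 0.421 V (the root below V_ov).
I_D = (2.4 − 0.421) / 1.75 = 1.13 mA.

I_D = 1.13 mA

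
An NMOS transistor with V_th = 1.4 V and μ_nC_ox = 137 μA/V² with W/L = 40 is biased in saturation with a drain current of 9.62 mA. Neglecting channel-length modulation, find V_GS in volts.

k_n = μ_nC_ox · (W/L) = 5.48 mA/V².
In saturation I_D = ½ k_n (V_GS − V_th)², so V_GS − V_th = √(2 I_D / k_n) = √(2 × 9.62 / 5.48) = 1.87 V.
V_GS = 1.4 + 1.87 = 3.27 V.

V_GS = 3.27 V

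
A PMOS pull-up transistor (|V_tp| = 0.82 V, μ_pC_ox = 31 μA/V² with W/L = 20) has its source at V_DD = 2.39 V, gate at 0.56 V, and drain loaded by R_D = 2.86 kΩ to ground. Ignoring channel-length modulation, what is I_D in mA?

V_SG = V_DD − V_G = 2.39 − 0.56 = 1.83 V, so V_ov = 1.83 − 0.82 = 1.01 V.
k_p = μ_pC_ox · (W/L) = 0.62 mA/V².
Assume saturation: I_D = ½ k_p V_ov² = 0.5 × 0.62 × 1.01² = 0.316 mA, giving V_SD = V_DD − I_D R_D = 2.39 − 0.316 × 2.86 = 1.49 V.
V_SD = 1.49 V ≥ V_ov = 1.01 V, confirming saturation.

I_D = 0.316 mA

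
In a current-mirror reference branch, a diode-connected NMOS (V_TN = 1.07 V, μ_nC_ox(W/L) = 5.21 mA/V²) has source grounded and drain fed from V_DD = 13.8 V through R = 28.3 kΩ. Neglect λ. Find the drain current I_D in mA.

I_D = 0.435 mA

With gate tied to drain, V_GS = V_DS ≥ V_GS − V_TN, so the device is in saturation.
KCL at the drain: ½ k_n (V_GS − V_TN)² = (V_DD − V_GS)/R.
Let x = V_GS − 1.07. Then 73.7 x² + x − 12.73 = 0, giving x = 0.409 V (positive root), so V_GS = 1.48 V.
I_D = (V_DD − V_GS)/R = (13.8 − 1.48) / 28.3 = 0.435 mA.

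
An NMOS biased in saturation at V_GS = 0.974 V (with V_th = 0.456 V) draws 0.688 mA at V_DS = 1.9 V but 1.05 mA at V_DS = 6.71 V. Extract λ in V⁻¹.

λ = 0.138 V⁻¹

With V_GS fixed, I_D ∝ (1 + λ V_DS) in saturation, so I_D2/I_D1 = (1 + λ V_DS2)/(1 + λ V_DS1).
1.05/0.688 = 1.526 = (1 + 6.71 λ)/(1 + 1.9 λ).
Solving: λ (I_D1 V_DS2 − I_D2 V_DS1) = I_D2 − I_D1, so λ = (1.05 − 0.688) / (0.688 × 6.71 − 1.05 × 1.9) = 0.362 / 2.62 = 0.138 V⁻¹.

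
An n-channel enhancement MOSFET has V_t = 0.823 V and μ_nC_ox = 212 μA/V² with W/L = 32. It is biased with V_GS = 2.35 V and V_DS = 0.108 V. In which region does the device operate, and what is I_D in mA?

k_n = μ_nC_ox · (W/L) = 6.784 mA/V².
V_ov = V_GS − V_t = 2.35 − 0.823 = 1.53 V.
Since V_DS = 0.108 V < V_ov = 1.53 V, the device is in the triode region.
I_D = k_n [V_ov · V_DS − ½ V_DS²] = 6.784 × [1.53 × 0.108 − 0.5 × 0.108²] = 1.08 mA.

Triode; I_D = 1.08 mA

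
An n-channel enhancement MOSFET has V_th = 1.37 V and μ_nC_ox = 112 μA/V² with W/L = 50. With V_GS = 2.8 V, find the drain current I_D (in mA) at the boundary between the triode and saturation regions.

I_D = 5.73 mA

At the boundary V_DS = V_ov = V_GS − V_th = 2.8 − 1.37 = 1.43 V.
k_n = μ_nC_ox · (W/L) = 5.6 mA/V².
I_D = ½ k_n V_ov² = 0.5 × 5.6 × 1.43² = 5.73 mA.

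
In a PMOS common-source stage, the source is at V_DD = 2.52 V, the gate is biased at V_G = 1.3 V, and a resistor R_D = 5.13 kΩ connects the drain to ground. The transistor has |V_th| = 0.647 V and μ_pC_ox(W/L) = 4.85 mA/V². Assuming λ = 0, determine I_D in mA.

I_D = 0.453 mA

V_SG = V_DD − V_G = 2.52 − 1.3 = 1.22 V, so V_ov = 1.22 − 0.647 = 0.573 V.
Assume saturation: I_D = ½ k_p V_ov² = 0.5 × 4.85 × 0.573² = 0.796 mA, giving V_SD = V_DD − I_D R_D = 2.52 − 0.796 × 5.13 = -1.56 V.
But -1.56 V < V_ov = 0.573 V, so the device is actually in triode.
In triode I_D = k_p[V_ov V_SD − ½ V_SD²] and I_D = (V_DD − V_SD)/R_D. Equating: 12.4 V_SD² − 15.26 V_SD + 2.52 = 0, giving V_SD = 0.197 V (the root below V_ov).
I_D = (2.52 − 0.197) / 5.13 = 0.453 mA.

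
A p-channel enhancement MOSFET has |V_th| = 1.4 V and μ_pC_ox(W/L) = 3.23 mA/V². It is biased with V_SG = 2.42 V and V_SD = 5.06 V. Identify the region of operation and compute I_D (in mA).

Saturation; I_D = 1.68 mA

V_ov = V_SG − |V_th| = 2.42 − 1.4 = 1.02 V.
Since V_SD = 5.06 V ≥ V_ov = 1.02 V, the device is in saturation.
I_D = ½ k_p V_ov² = 0.5 × 3.23 × 1.02² = 1.68 mA.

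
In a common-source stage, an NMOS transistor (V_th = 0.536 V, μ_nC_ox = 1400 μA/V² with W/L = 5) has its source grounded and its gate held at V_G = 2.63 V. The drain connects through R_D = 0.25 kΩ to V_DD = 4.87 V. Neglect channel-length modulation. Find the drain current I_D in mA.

I_D = 13.8 mA

V_GS = V_G = 2.63 V, so V_ov = 2.63 − 0.536 = 2.09 V.
k_n = μ_nC_ox · (W/L) = 7 mA/V².
Assume saturation: I_D = ½ k_n V_ov² = 0.5 × 7 × 2.09² = 15.3 mA, giving V_DS = V_DD − I_D R_D = 4.87 − 15.3 × 0.25 = 1.03 V.
But 1.03 V < V_ov = 2.09 V, so the device is actually in triode.
In triode I_D = k_n[V_ov V_DS − ½ V_DS²] and I_D = (V_DD − V_DS)/R_D. Equating: 0.875 V_DS² − 4.665 V_DS + 4.87 = 0, giving V_DS = 1.42 V (the root below V_ov).
I_D = (4.87 − 1.42) / 0.25 = 13.8 mA.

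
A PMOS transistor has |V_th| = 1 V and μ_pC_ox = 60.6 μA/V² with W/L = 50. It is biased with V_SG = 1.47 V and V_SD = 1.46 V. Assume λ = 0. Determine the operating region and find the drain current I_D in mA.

k_p = μ_pC_ox · (W/L) = 3.03 mA/V².
V_ov = V_SG − |V_th| = 1.47 − 1 = 0.47 V.
Since V_SD = 1.46 V ≥ V_ov = 0.47 V, the device is in saturation.
I_D = ½ k_p V_ov² = 0.5 × 3.03 × 0.47² = 0.335 mA.

Saturation; I_D = 0.335 mA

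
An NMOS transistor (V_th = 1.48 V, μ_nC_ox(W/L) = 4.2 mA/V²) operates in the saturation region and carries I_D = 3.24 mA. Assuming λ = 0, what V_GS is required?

In saturation I_D = ½ k_n (V_GS − V_th)², so V_GS − V_th = √(2 I_D / k_n) = √(2 × 3.24 / 4.2) = 1.24 V.
V_GS = 1.48 + 1.24 = 2.72 V.

V_GS = 2.72 V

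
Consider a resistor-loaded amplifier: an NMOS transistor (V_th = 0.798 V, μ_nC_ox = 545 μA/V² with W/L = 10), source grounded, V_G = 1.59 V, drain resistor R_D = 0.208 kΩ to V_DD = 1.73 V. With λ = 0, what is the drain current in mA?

I_D = 1.71 mA

V_GS = V_G = 1.59 V, so V_ov = 1.59 − 0.798 = 0.792 V.
k_n = μ_nC_ox · (W/L) = 5.45 mA/V².
Assume saturation: I_D = ½ k_n V_ov² = 0.5 × 5.45 × 0.792² = 1.71 mA, giving V_DS = V_DD − I_D R_D = 1.73 − 1.71 × 0.208 = 1.37 V.
V_DS = 1.37 V ≥ V_ov = 0.792 V, confirming saturation.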